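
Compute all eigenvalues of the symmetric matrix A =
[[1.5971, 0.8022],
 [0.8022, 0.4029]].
sigma(A) ≈ {0, 2}

A is real symmetric, so its spectrum consists of real eigenvalues. Expanding the characteristic polynomial of the displayed matrix gives
  det(λ I - A) = p(λ) = λ^2 + (-2)λ + (0).
Solving p(λ) = 0 yields eigenvalues ≈ 0, 2. (A is shown rounded to 4 decimals, so these recover the underlying integer eigenvalues to within that precision.)
Verification: the trace of A = 2 equals the sum of eigenvalues 2, and det(A) ≈ -0.0001 matches the eigenvalue product 0.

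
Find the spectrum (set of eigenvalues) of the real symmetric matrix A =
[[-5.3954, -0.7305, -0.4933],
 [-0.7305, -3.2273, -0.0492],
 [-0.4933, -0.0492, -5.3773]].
sigma(A) ≈ {-6, -5, -3}

A is real symmetric, so its spectrum consists of real eigenvalues. Expanding the characteristic polynomial of the displayed matrix gives
  det(λ I - A) = p(λ) = λ^3 + (14)λ^2 + (63)λ + (90).
Solving p(λ) = 0 yields eigenvalues ≈ -6, -5, -3. (A is shown rounded to 4 decimals, so these recover the underlying integer eigenvalues to within that precision.)
Verification: the trace of A = -14 equals the sum of eigenvalues -14, and det(A) ≈ -90.0002 matches the eigenvalue product -90.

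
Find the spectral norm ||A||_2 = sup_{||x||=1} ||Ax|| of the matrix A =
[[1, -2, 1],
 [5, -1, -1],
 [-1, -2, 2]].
||A||_2 ≈ 5.4097 (= sqrt(largest eigenvalue of A^T A))

||A||_2 = sigma_max(A) = sqrt(lambda_max(A^T A)). Form the symmetric matrix M = A^T A =
[[27, -5, -6],
 [-5, 9, -5],
 [-6, -5, 6]].
Its characteristic polynomial (trace, sum of principal 2x2 minors, determinant of M give the coefficients) is
  p(λ) = det(λ I - M) = λ^3 - 42λ^2 + 373λ - 9.
No integer candidate from the rational root theorem (±divisors of 9) is a root, so the roots are irrational. The cubic discriminant is Δ = 37711625 > 0, so there are three distinct real roots. p(0) = -9 and p(1) = 323 have opposite signs, so a root lies in (0, 1); Newton's method refines it to λ ≈ 0.0242. p(12) = 147 and p(13) = -61 have opposite signs, so a root lies in (12, 13); Newton's method refines it to λ ≈ 12.711. p(29) = -125 and p(30) = 381 have opposite signs, so a root lies in (29, 30); Newton's method refines it to λ ≈ 29.2648. Check (Vieta): the three roots sum to 42, matching tr M = 42.
So the eigenvalues of A^T A are ≈ 0.0242, 12.711, 29.2648 (all ≥ 0, as they must be for A^T A). The largest is λ_max ≈ 29.2648, hence ||A||_2 = sqrt(λ_max) ≈ 5.4097.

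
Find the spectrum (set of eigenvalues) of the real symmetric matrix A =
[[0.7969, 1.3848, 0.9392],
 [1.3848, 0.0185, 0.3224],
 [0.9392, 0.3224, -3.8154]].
sigma(A) ≈ {-4, -1, 2}

A is real symmetric, so its spectrum consists of real eigenvalues. Expanding the characteristic polynomial of the displayed matrix gives
  det(λ I - A) = p(λ) = λ^3 + (3)λ^2 + (-6)λ + (-8).
Solving p(λ) = 0 yields eigenvalues ≈ -4, -1, 2. (A is shown rounded to 4 decimals, so these recover the underlying integer eigenvalues to within that precision.)
Verification: the trace of A = -3 equals the sum of eigenvalues -3, and det(A) ≈ 7.9999 matches the eigenvalue product 8.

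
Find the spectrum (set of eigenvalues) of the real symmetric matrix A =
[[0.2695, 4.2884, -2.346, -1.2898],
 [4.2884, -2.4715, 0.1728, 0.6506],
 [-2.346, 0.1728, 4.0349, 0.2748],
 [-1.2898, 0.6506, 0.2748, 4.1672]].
sigma(A) ≈ {-6, 2, 4, 6}

A is real symmetric, so its spectrum consists of real eigenvalues. Expanding the characteristic polynomial of the displayed matrix gives
  det(λ I - A) = p(λ) = λ^4 + (-6)λ^3 + (-28)λ^2 + (215.9988)λ + (-288.0014).
Solving p(λ) = 0 yields eigenvalues ≈ -6, 2, 4, 6. (A is shown rounded to 4 decimals, so these recover the underlying integer eigenvalues to within that precision.)
Verification: the trace of A = 6 equals the sum of eigenvalues 6, and det(A) ≈ -288.0014 matches the eigenvalue product -288.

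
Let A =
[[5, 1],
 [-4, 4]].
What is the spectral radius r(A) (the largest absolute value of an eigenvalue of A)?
r(A) = sqrt(24) ≈ 4.899

The eigenvalues of A are the roots of its characteristic polynomial. With M = A (coefficients from the trace and determinant):
  p(λ) = det(λ I - M) = λ^2 - 9λ + 24.
For λ^2 - 9λ + 24 the discriminant is -15. It is negative, so the roots are the complex-conjugate pair λ = 9/2 ± (sqrt(15)/2) i ≈ 4.5 ± 1.9365i. For a conjugate pair the product of the roots equals the constant term, so |λ|^2 = 24 and |λ| = sqrt(24) ≈ 4.899.
Thus the eigenvalues (to 4 decimals) are 4.5 ± 1.9365i (modulus 4.899). The spectral radius is the largest modulus: r(A) = sqrt(24) ≈ 4.899. (Cross-check: r(A) ≤ ||A||_2 ≈ 6.729; equality holds whenever A is normal, though it can also hold for some non-normal A.)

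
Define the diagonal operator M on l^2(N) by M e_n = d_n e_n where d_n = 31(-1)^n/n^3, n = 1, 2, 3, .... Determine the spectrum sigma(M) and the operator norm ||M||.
sigma(M) = {31(-1)^n/n^3 : n ≥ 1} ∪ {0}; ||M|| = 31

A bounded diagonal operator on l^2 with diagonal entries d_n has spectrum equal to the closure of {d_n : n ≥ 1}: every d_n is an eigenvalue (with eigenvector e_n), so {d_n} ⊂ sigma(M); the spectrum is closed, so its closure is too; and for lambda not in the closure, (M - lambda I) has bounded inverse (the diagonal entries 1/(d_n - lambda) are bounded). For our sequence d_n = 31(-1)^n/n^3, n = 1, 2, 3, ...:
  - {d_n} = {31(-1)^n/n^3 : n ≥ 1}; the only limit point is 0
  - closure = {31(-1)^n/n^3 : n ≥ 1} ∪ {0}
For the norm: a diagonal operator has ||M|| = sup_n |d_n|. Here |d_n| = 31/n^3 is decreasing, so sup_n |d_n| = |d_1| = 31. So ||M|| = 31.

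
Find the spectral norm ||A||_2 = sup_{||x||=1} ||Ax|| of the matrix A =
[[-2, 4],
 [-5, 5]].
||A||_2 = sqrt((70 + sqrt(4500))/2) ≈ 8.279 (= sqrt(largest eigenvalue of A^T A))

||A||_2 = sigma_max(A) = sqrt(lambda_max(A^T A)). Form the symmetric matrix M = A^T A =
[[29, -33],
 [-33, 41]].
Its characteristic polynomial (trace, determinant of M give the coefficients) is
  p(λ) = det(λ I - M) = λ^2 - 70λ + 100.
For λ^2 - 70λ + 100 the discriminant is 4500. It is nonnegative but not a perfect square, so the roots are real and irrational: λ = (70 ± sqrt(4500))/2 ≈ 68.541, 1.459.
So the eigenvalues of A^T A are ≈ 1.459, 68.541 (all ≥ 0, as they must be for A^T A). The largest is λ_max = (70 + sqrt(4500))/2 ≈ 68.541, hence ||A||_2 = sqrt(λ_max) = sqrt((70 + sqrt(4500))/2) ≈ 8.279.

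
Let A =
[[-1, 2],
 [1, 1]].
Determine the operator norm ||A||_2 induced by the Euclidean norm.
||A||_2 = sqrt((7 + sqrt(13))/2) ≈ 2.3028 (= sqrt(largest eigenvalue of A^T A))

||A||_2 = sigma_max(A) = sqrt(lambda_max(A^T A)). Form the symmetric matrix M = A^T A =
[[2, -1],
 [-1, 5]].
Its characteristic polynomial (trace, determinant of M give the coefficients) is
  p(λ) = det(λ I - M) = λ^2 - 7λ + 9.
For λ^2 - 7λ + 9 the discriminant is 13. It is nonnegative but not a perfect square, so the roots are real and irrational: λ = (7 ± sqrt(13))/2 ≈ 5.3028, 1.6972.
So the eigenvalues of A^T A are ≈ 1.6972, 5.3028 (all ≥ 0, as they must be for A^T A). The largest is λ_max = (7 + sqrt(13))/2 ≈ 5.3028, hence ||A||_2 = sqrt(λ_max) = sqrt((7 + sqrt(13))/2) ≈ 2.3028.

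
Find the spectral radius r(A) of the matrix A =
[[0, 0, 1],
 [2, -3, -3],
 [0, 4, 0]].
r(A) ≈ 3.7463

The eigenvalues of A are the roots of its characteristic polynomial. With M = A (coefficients from the trace, the sum of principal 2x2 minors, and det A):
  p(λ) = det(λ I - M) = λ^3 + 3λ^2 + 12λ - 8.
No integer candidate from the rational root theorem (±divisors of 8) is a root, so the roots are irrational. The cubic discriminant is Δ = -11664 < 0, so there is one real root and a complex-conjugate pair. p(0) = -8 and p(1) = 8 have opposite signs, so a root lies in (0, 1); Newton's method refines it to λ ≈ 0.57. Dividing out (λ - (0.57)) leaves approximately λ^2 + 3.57λ + 14.0349. For λ^2 + 3.57λ + 14.0349 the discriminant is -43.3948. It is negative, so the remaining roots are the complex-conjugate pair λ ≈ -1.785 ± 3.2937i. Their product equals the constant term, so |λ|^2 ≈ 14.0349 and |λ| ≈ 3.7463.
Thus the eigenvalues (to 4 decimals) are 0.57 (modulus 0.57); -1.785 ± 3.2937i (modulus 3.7463). The spectral radius is the largest modulus: r(A) ≈ 3.7463. (Cross-check: r(A) ≤ ||A||_2 ≈ 5.6172; equality holds whenever A is normal, though it can also hold for some non-normal A.)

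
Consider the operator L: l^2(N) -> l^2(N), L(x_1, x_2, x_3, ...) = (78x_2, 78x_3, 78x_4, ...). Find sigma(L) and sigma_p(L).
sigma(L) = closed disk {z in C : |z| ≤ 78}; sigma_p(L) = open disk {z in C : |z| < 78}

Note L = 78·V where V is the unit left shift (V x)_k = x_{k+1}; so sigma(L) = 78·sigma(V) and ||L|| = 78||V||. ||L x||^2 = 6084sum_{k≥2} |x_k|^2 ≤ 6084||x||^2, with equality on {x : x_1 = 0}, so ||L|| = 78. For any lambda with |lambda| < 78, set r = lambda/78 (|r| < 1); the vector x = (1, r, r^2, ...) is in l^2 and satisfies L x = 78(r, r^2, ...) = lambda x, so lambda is an eigenvalue. On the boundary |lambda| = 78 the geometric series diverges, so no l^2 eigenvector exists, but these lambda lie in the approximate point spectrum. Hence sigma(L) is the closed disk of radius 78 and sigma_p(L) is the open disk.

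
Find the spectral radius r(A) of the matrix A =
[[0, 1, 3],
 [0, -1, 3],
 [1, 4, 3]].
r(A) ≈ 5.4827

The eigenvalues of A are the roots of its characteristic polynomial. With M = A (coefficients from the trace, the sum of principal 2x2 minors, and det A):
  p(λ) = det(λ I - M) = λ^3 - 2λ^2 - 18λ - 6.
No integer candidate from the rational root theorem (±divisors of 6) is a root, so the roots are irrational. The cubic discriminant is Δ = 19572 > 0, so there are three distinct real roots. p(-4) = -30 and p(-3) = 3 have opposite signs, so a root lies in (-4, -3); Newton's method refines it to λ ≈ -3.1334. p(-1) = 9 and p(0) = -6 have opposite signs, so a root lies in (-1, 0); Newton's method refines it to λ ≈ -0.3493. p(5) = -21 and p(6) = 30 have opposite signs, so a root lies in (5, 6); Newton's method refines it to λ ≈ 5.4827. Check (Vieta): the three roots sum to 2, matching tr M = 2.
Thus the eigenvalues (to 4 decimals) are -3.1334 (modulus 3.1334); -0.3493 (modulus 0.3493); 5.4827 (modulus 5.4827). The spectral radius is the largest modulus: r(A) ≈ 5.4827. (Cross-check: r(A) ≤ ||A||_2 ≈ 5.9968; equality holds whenever A is normal, though it can also hold for some non-normal A.)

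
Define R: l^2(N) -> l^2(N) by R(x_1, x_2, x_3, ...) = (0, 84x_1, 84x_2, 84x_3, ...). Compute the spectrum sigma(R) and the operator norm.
sigma(R) = closed disk {z in C : |z| ≤ 84}; ||R|| = 84

Note R = 84·U where U is the unit right shift (U x)_k = x_{k-1} (with x_0 := 0); so ||R|| = 84||U|| and sigma(R) = 84·sigma(U). ||R x||^2 = sum_{k≥1} |84x_k|^2 = 7056||x||^2, so ||R|| = 84 and sigma(R) ⊂ {|z| ≤ 84}. For any |lambda| < 84, the equation (R - lambda I) x = 0 forces x_1 = 0, then 84x_k = lambda x_{k+1} ⇒ x = 0, so R has no eigenvalues. But (R - lambda I) is not surjective for |lambda| < 84: solving (R - lambda I) x = e_1 would require x_n proportional to (lambda/84)^(-n), which is not in l^2. So every |lambda| < 84 lies in the residual spectrum. The boundary |lambda| = 84 is in the approximate point spectrum (the spectrum is closed). Hence sigma(R) is the closed disk of radius 84.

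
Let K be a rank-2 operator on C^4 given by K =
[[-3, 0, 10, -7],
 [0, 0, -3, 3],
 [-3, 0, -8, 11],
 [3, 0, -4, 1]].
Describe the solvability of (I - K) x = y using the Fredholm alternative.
(I - K) is invertible (det(I - K) = 119 ≠ 0), so for every y in C^4 the equation (I - K) x = y has a unique solution.

K has rank 2 and factors as K = U V^T = u1 v1^T + u2 v2^T with u1 = (-3, 1, 3, 1), v1 = (0, 0, -3, 3), u2 = (-1, 0, -1, 1), v2 = (3, 0, -1, -2) (multiplying out reproduces the displayed K). The nonzero eigenvalues of U V^T coincide with those of the 2 x 2 matrix G = V^T U = [[v1·u1, v1·u2], [v2·u1, v2·u2]] = [[-6, 6], [-14, -4]], and by the Sylvester determinant identity det(I_4 - U V^T) = det(I_2 - V^T U) = det([[7, -6], [14, 5]]) = (7)(5) - (-6)(14) = 119. (Direct check: I - K =
[[4, 0, -10, 7],
 [0, 1, 3, -3],
 [3, 0, 9, -11],
 [-3, 0, 4, 0]]
has determinant 119.) The finite-dimensional Fredholm alternative says: either (I - K) is invertible, or ker(I - K) ≠ {0} and then range(I - K) = ker((I - K)^*)^⊥, with dim ker(I - K) = dim ker((I - K)^*). Since det(I - K) ≠ 0, 1 is not an eigenvalue of K and ker(I - K) = {0}, so we are in the first case: for every y there is a unique x = (I - K)^(-1) y. (Explicitly, by the Woodbury identity, (I - U V^T)^(-1) = I + U (I_2 - G)^(-1) V^T.)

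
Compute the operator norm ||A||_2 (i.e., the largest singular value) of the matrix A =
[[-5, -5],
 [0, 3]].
||A||_2 = sqrt((59 + sqrt(2581))/2) ≈ 7.4096 (= sqrt(largest eigenvalue of A^T A))

||A||_2 = sigma_max(A) = sqrt(lambda_max(A^T A)). Form the symmetric matrix M = A^T A =
[[25, 25],
 [25, 34]].
Its characteristic polynomial (trace, determinant of M give the coefficients) is
  p(λ) = det(λ I - M) = λ^2 - 59λ + 225.
For λ^2 - 59λ + 225 the discriminant is 2581. It is nonnegative but not a perfect square, so the roots are real and irrational: λ = (59 ± sqrt(2581))/2 ≈ 54.9018, 4.0982.
So the eigenvalues of A^T A are ≈ 4.0982, 54.9018 (all ≥ 0, as they must be for A^T A). The largest is λ_max = (59 + sqrt(2581))/2 ≈ 54.9018, hence ||A||_2 = sqrt(λ_max) = sqrt((59 + sqrt(2581))/2) ≈ 7.4096.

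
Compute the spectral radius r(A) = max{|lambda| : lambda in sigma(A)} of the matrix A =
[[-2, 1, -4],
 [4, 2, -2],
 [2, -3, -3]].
r(A) ≈ 4.8283

The eigenvalues of A are the roots of its characteristic polynomial. With M = A (coefficients from the trace, the sum of principal 2x2 minors, and det A):
  p(λ) = det(λ I - M) = λ^3 + 3λ^2 - 6λ - 96.
No integer candidate from the rational root theorem (±divisors of 96) is a root, so the roots are irrational. The cubic discriminant is Δ = -206172 < 0, so there is one real root and a complex-conjugate pair. p(4) = -8 and p(5) = 74 have opposite signs, so a root lies in (4, 5); Newton's method refines it to λ ≈ 4.118. Dividing out (λ - (4.118)) leaves approximately λ^2 + 7.118λ + 23.3122. For λ^2 + 7.118λ + 23.3122 the discriminant is -42.5824. It is negative, so the remaining roots are the complex-conjugate pair λ ≈ -3.559 ± 3.2628i. Their product equals the constant term, so |λ|^2 ≈ 23.3122 and |λ| ≈ 4.8283.
Thus the eigenvalues (to 4 decimals) are 4.118 (modulus 4.118); -3.559 ± 3.2628i (modulus 4.8283). The spectral radius is the largest modulus: r(A) ≈ 4.8283. (Cross-check: r(A) ≤ ||A||_2 ≈ 5.7477; equality holds whenever A is normal, though it can also hold for some non-normal A.)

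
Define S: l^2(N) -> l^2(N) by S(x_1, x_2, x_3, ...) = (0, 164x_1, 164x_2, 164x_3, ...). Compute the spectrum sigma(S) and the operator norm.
sigma(S) = closed disk {z in C : |z| ≤ 164}; ||S|| = 164

Note S = 164·U where U is the unit right shift (U x)_k = x_{k-1} (with x_0 := 0); so ||S|| = 164||U|| and sigma(S) = 164·sigma(U). ||S x||^2 = sum_{k≥1} |164x_k|^2 = 26896||x||^2, so ||S|| = 164 and sigma(S) ⊂ {|z| ≤ 164}. For any |lambda| < 164, the equation (S - lambda I) x = 0 forces x_1 = 0, then 164x_k = lambda x_{k+1} ⇒ x = 0, so S has no eigenvalues. But (S - lambda I) is not surjective for |lambda| < 164: solving (S - lambda I) x = e_1 would require x_n proportional to (lambda/164)^(-n), which is not in l^2. So every |lambda| < 164 lies in the residual spectrum. The boundary |lambda| = 164 is in the approximate point spectrum (the spectrum is closed). Hence sigma(S) is the closed disk of radius 164.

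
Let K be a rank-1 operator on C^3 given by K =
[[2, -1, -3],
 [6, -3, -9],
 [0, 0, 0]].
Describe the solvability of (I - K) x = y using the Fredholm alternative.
(I - K) is invertible (det(I - K) = 2 ≠ 0), so for every y in C^3 the equation (I - K) x = y has a unique solution.

K has rank 1, so it is an outer product K = u v^T: every row of K is a multiple of one row vector. Reading off the entries, u = (1, 3, 0) and v = (2, -1, -3) (row i of K equals u_i·v^T). A rank-one matrix u v^T satisfies K u = u (v·u) and kills the (2)-dimensional subspace v^⊥, so its characteristic polynomial is lambda^2 (lambda - v·u) with v·u = tr K = -1. Hence the eigenvalues of I - K are 1 (multiplicity 2) and 1 - (-1) = 2, so det(I - K) = 2. (Direct check: I - K =
[[-1, 1, 3],
 [-6, 4, 9],
 [0, 0, 1]]
has determinant 2.) The finite-dimensional Fredholm alternative says: either (I - K) is invertible, or ker(I - K) ≠ {0} and then range(I - K) = ker((I - K)^*)^⊥, with dim ker(I - K) = dim ker((I - K)^*). Since det(I - K) ≠ 0, 1 is not an eigenvalue of K and ker(I - K) = {0}, so we are in the first case: for every y there is a unique x = (I - K)^(-1) y. Explicitly, by the Sherman–Morrison formula, (I - u v^T)^(-1) = I + u v^T/(1 - v·u), i.e. (I - K)^(-1) = I + K/(2).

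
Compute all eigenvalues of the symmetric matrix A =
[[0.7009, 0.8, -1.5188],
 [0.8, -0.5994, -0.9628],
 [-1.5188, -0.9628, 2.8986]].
sigma(A) ≈ {-1, 0, 4}

A is real symmetric, so its spectrum consists of real eigenvalues. Expanding the characteristic polynomial of the displayed matrix gives
  det(λ I - A) = p(λ) = λ^3 + (-3)λ^2 + (-4)λ + (0).
Solving p(λ) = 0 yields eigenvalues ≈ -1, 0, 4. (A is shown rounded to 4 decimals, so these recover the underlying integer eigenvalues to within that precision.)
Verification: the trace of A = 3 equals the sum of eigenvalues 3, and det(A) ≈ -0.0002 matches the eigenvalue product 0.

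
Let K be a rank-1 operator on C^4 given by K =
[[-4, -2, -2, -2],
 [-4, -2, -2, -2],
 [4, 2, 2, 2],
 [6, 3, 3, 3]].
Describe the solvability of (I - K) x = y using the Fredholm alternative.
(I - K) is invertible (det(I - K) = 2 ≠ 0), so for every y in C^4 the equation (I - K) x = y has a unique solution.

K has rank 1, so it is an outer product K = u v^T: every row of K is a multiple of one row vector. Reading off the entries, u = (2, 2, -2, -3) and v = (-2, -1, -1, -1) (row i of K equals u_i·v^T). A rank-one matrix u v^T satisfies K u = u (v·u) and kills the (3)-dimensional subspace v^⊥, so its characteristic polynomial is lambda^3 (lambda - v·u) with v·u = tr K = -1. Hence the eigenvalues of I - K are 1 (multiplicity 3) and 1 - (-1) = 2, so det(I - K) = 2. (Direct check: I - K =
[[5, 2, 2, 2],
 [4, 3, 2, 2],
 [-4, -2, -1, -2],
 [-6, -3, -3, -2]]
has determinant 2.) The finite-dimensional Fredholm alternative says: either (I - K) is invertible, or ker(I - K) ≠ {0} and then range(I - K) = ker((I - K)^*)^⊥, with dim ker(I - K) = dim ker((I - K)^*). Since det(I - K) ≠ 0, 1 is not an eigenvalue of K and ker(I - K) = {0}, so we are in the first case: for every y there is a unique x = (I - K)^(-1) y. Explicitly, by the Sherman–Morrison formula, (I - u v^T)^(-1) = I + u v^T/(1 - v·u), i.e. (I - K)^(-1) = I + K/(2).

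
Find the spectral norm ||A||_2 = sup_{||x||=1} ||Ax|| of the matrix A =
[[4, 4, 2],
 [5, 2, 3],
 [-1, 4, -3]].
||A||_2 ≈ 8.427 (= sqrt(largest eigenvalue of A^T A))

||A||_2 = sigma_max(A) = sqrt(lambda_max(A^T A)). Form the symmetric matrix M = A^T A =
[[42, 22, 26],
 [22, 36, 2],
 [26, 2, 22]].
Its characteristic polynomial (trace, sum of principal 2x2 minors, determinant of M give the coefficients) is
  p(λ) = det(λ I - M) = λ^3 - 100λ^2 + 2064λ - 400.
No integer candidate from the rational root theorem (±divisors of 400) is a root, so the roots are irrational. The cubic discriminant is Δ = 7311367424 > 0, so there are three distinct real roots. p(0) = -400 and p(1) = 1565 have opposite signs, so a root lies in (0, 1); Newton's method refines it to λ ≈ 0.1956. p(28) = 944 and p(29) = -255 have opposite signs, so a root lies in (28, 29); Newton's method refines it to λ ≈ 28.7893. p(71) = -45 and p(72) = 3056 have opposite signs, so a root lies in (71, 72); Newton's method refines it to λ ≈ 71.0151. Check (Vieta): the three roots sum to 100, matching tr M = 100.
So the eigenvalues of A^T A are ≈ 0.1956, 28.7893, 71.0151 (all ≥ 0, as they must be for A^T A). The largest is λ_max ≈ 71.0151, hence ||A||_2 = sqrt(λ_max) ≈ 8.427.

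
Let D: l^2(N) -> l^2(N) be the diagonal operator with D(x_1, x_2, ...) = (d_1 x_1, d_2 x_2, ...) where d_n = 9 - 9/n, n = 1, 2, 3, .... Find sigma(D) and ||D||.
sigma(D) = {9 - 9/n : n ≥ 1} ∪ {9}; ||D|| = 9

A bounded diagonal operator on l^2 with diagonal entries d_n has spectrum equal to the closure of {d_n : n ≥ 1}: every d_n is an eigenvalue (with eigenvector e_n), so {d_n} ⊂ sigma(D); the spectrum is closed, so its closure is too; and for lambda not in the closure, (D - lambda I) has bounded inverse (the diagonal entries 1/(d_n - lambda) are bounded). For our sequence d_n = 9 - 9/n, n = 1, 2, 3, ...:
  - {d_n} = {9 - 9/n : n ≥ 1}; the only limit point is 9
  - closure = {9 - 9/n : n ≥ 1} ∪ {9}
For the norm: a diagonal operator has ||D|| = sup_n |d_n|. Here d_n = 9 - 9/n increases monotonically from d_1 = 0 toward 9, with all terms in [0, 9); so sup_n |d_n| = 9 (the supremum is the limit, not attained). So ||D|| = 9.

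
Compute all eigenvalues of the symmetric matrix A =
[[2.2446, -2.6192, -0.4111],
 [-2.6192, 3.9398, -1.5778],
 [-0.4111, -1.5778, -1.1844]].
sigma(A) ≈ {-2, 1, 6}

A is real symmetric, so its spectrum consists of real eigenvalues. Expanding the characteristic polynomial of the displayed matrix gives
  det(λ I - A) = p(λ) = λ^3 + (-5)λ^2 + (-8)λ + (12).
Solving p(λ) = 0 yields eigenvalues ≈ -2, 1, 6. (A is shown rounded to 4 decimals, so these recover the underlying integer eigenvalues to within that precision.)
Verification: the trace of A = 5 equals the sum of eigenvalues 5, and det(A) ≈ -12.0002 matches the eigenvalue product -12.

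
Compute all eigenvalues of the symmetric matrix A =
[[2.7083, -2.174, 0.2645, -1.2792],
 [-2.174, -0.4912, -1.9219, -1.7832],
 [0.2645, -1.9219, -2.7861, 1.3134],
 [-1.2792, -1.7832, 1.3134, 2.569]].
sigma(A) ≈ {-4, -2, 4} (4 with multiplicity 2)

A is real symmetric, so its spectrum consists of real eigenvalues. Expanding the characteristic polynomial of the displayed matrix gives
  det(λ I - A) = p(λ) = λ^4 + (-2)λ^3 + (-24)λ^2 + (32)λ + (128.0014).
Solving p(λ) = 0 yields eigenvalues ≈ -4, -2, 4, 4. (A is shown rounded to 4 decimals, so these recover the underlying integer eigenvalues to within that precision.)
Verification: the trace of A = 2 equals the sum of eigenvalues 2, and det(A) ≈ 128.0014 matches the eigenvalue product 128.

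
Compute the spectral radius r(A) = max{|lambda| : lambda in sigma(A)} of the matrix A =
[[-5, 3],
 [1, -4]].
r(A) = (9 + sqrt(13))/2 ≈ 6.3028

The eigenvalues of A are the roots of its characteristic polynomial. With M = A (coefficients from the trace and determinant):
  p(λ) = det(λ I - M) = λ^2 + 9λ + 17.
For λ^2 + 9λ + 17 the discriminant is 13. It is nonnegative but not a perfect square, so the roots are real and irrational: λ = (-9 ± sqrt(13))/2 ≈ -2.6972, -6.3028.
Thus the eigenvalues (to 4 decimals) are -2.6972 (modulus 2.6972); -6.3028 (modulus 6.3028). The spectral radius is the largest modulus: r(A) = (9 + sqrt(13))/2 ≈ 6.3028. (Cross-check: r(A) ≤ ||A||_2 ≈ 6.6713; equality holds whenever A is normal, though it can also hold for some non-normal A.)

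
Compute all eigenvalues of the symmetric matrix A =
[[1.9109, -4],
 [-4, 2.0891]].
sigma(A) ≈ {-2, 6}

A is real symmetric, so its spectrum consists of real eigenvalues. Expanding the characteristic polynomial of the displayed matrix gives
  det(λ I - A) = p(λ) = λ^2 + (-4)λ + (-12).
Solving p(λ) = 0 yields eigenvalues ≈ -2, 6. (A is shown rounded to 4 decimals, so these recover the underlying integer eigenvalues to within that precision.)
Verification: the trace of A = 4 equals the sum of eigenvalues 4, and det(A) ≈ -11.9999 matches the eigenvalue product -12.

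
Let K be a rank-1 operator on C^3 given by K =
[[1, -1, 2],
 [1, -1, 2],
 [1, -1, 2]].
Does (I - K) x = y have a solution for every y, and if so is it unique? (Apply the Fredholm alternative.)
(I - K) is invertible (det(I - K) = -1 ≠ 0), so for every y in C^3 the equation (I - K) x = y has a unique solution.

K has rank 1, so it is an outer product K = u v^T: every row of K is a multiple of one row vector. Reading off the entries, u = (-1, -1, -1) and v = (-1, 1, -2) (row i of K equals u_i·v^T). A rank-one matrix u v^T satisfies K u = u (v·u) and kills the (2)-dimensional subspace v^⊥, so its characteristic polynomial is lambda^2 (lambda - v·u) with v·u = tr K = 2. Hence the eigenvalues of I - K are 1 (multiplicity 2) and 1 - (2) = -1, so det(I - K) = -1. (Direct check: I - K =
[[0, 1, -2],
 [-1, 2, -2],
 [-1, 1, -1]]
has determinant -1.) The finite-dimensional Fredholm alternative says: either (I - K) is invertible, or ker(I - K) ≠ {0} and then range(I - K) = ker((I - K)^*)^⊥, with dim ker(I - K) = dim ker((I - K)^*). Since det(I - K) ≠ 0, 1 is not an eigenvalue of K and ker(I - K) = {0}, so we are in the first case: for every y there is a unique x = (I - K)^(-1) y. Explicitly, by the Sherman–Morrison formula, (I - u v^T)^(-1) = I + u v^T/(1 - v·u), i.e. (I - K)^(-1) = I - K.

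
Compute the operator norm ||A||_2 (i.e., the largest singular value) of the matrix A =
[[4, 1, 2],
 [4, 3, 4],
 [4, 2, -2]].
||A||_2 ≈ 8.2695 (= sqrt(largest eigenvalue of A^T A))

||A||_2 = sigma_max(A) = sqrt(lambda_max(A^T A)). Form the symmetric matrix M = A^T A =
[[48, 24, 16],
 [24, 14, 10],
 [16, 10, 24]].
Its characteristic polynomial (trace, sum of principal 2x2 minors, determinant of M give the coefficients) is
  p(λ) = det(λ I - M) = λ^3 - 86λ^2 + 1228λ - 1600.
No integer candidate from the rational root theorem (±divisors of 1600) is a root, so the roots are irrational. The cubic discriminant is Δ = 2647464256 > 0, so there are three distinct real roots. p(1) = -457 and p(2) = 520 have opposite signs, so a root lies in (1, 2); Newton's method refines it to λ ≈ 1.4471. p(16) = 128 and p(17) = -665 have opposite signs, so a root lies in (16, 17); Newton's method refines it to λ ≈ 16.1679. p(68) = -1328 and p(69) = 2195 have opposite signs, so a root lies in (68, 69); Newton's method refines it to λ ≈ 68.385. Check (Vieta): the three roots sum to 86, matching tr M = 86.
So the eigenvalues of A^T A are ≈ 1.4471, 16.1679, 68.385 (all ≥ 0, as they must be for A^T A). The largest is λ_max ≈ 68.385, hence ||A||_2 = sqrt(λ_max) ≈ 8.2695.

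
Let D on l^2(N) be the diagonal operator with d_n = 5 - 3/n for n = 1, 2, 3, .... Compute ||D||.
||D|| = 5

For a diagonal operator on l^2 with entries d_n, ||D|| = sup_n |d_n|. Here d_1 = 2, d_2 = 7/2, ..., and d_n = 5 - 3/n increases monotonically toward 5. All terms lie in [2, 5), so |d_n| = d_n and the supremum is the limit 5, which is not attained by any individual d_n. Hence ||D|| = 5.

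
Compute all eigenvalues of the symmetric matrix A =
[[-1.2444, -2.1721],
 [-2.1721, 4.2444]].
sigma(A) ≈ {-2, 5}

A is real symmetric, so its spectrum consists of real eigenvalues. Expanding the characteristic polynomial of the displayed matrix gives
  det(λ I - A) = p(λ) = λ^2 + (-3)λ + (-10).
Solving p(λ) = 0 yields eigenvalues ≈ -2, 5. (A is shown rounded to 4 decimals, so these recover the underlying integer eigenvalues to within that precision.)
Verification: the trace of A = 3 equals the sum of eigenvalues 3, and det(A) ≈ -9.9997 matches the eigenvalue product -10.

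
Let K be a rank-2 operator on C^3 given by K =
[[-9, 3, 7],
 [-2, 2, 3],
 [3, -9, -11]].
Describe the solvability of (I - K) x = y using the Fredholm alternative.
(I - K) is invertible (det(I - K) = 90 ≠ 0), so for every y in C^3 the equation (I - K) x = y has a unique solution.

K has rank 2 and factors as K = U V^T = u1 v1^T + u2 v2^T with u1 = (1, 0, 1), v1 = (-3, -3, -2), u2 = (-3, -1, 3), v2 = (2, -2, -3) (multiplying out reproduces the displayed K). The nonzero eigenvalues of U V^T coincide with those of the 2 x 2 matrix G = V^T U = [[v1·u1, v1·u2], [v2·u1, v2·u2]] = [[-5, 6], [-1, -13]], and by the Sylvester determinant identity det(I_3 - U V^T) = det(I_2 - V^T U) = det([[6, -6], [1, 14]]) = (6)(14) - (-6)(1) = 90. (Direct check: I - K =
[[10, -3, -7],
 [2, -1, -3],
 [-3, 9, 12]]
has determinant 90.) The finite-dimensional Fredholm alternative says: either (I - K) is invertible, or ker(I - K) ≠ {0} and then range(I - K) = ker((I - K)^*)^⊥, with dim ker(I - K) = dim ker((I - K)^*). Since det(I - K) ≠ 0, 1 is not an eigenvalue of K and ker(I - K) = {0}, so we are in the first case: for every y there is a unique x = (I - K)^(-1) y. (Explicitly, by the Woodbury identity, (I - U V^T)^(-1) = I + U (I_2 - G)^(-1) V^T.)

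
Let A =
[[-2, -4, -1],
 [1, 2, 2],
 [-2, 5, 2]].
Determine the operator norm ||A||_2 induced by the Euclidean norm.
||A||_2 = sqrt((54 + sqrt(2592))/2) ≈ 7.2426 (= sqrt(largest eigenvalue of A^T A))

||A||_2 = sigma_max(A) = sqrt(lambda_max(A^T A)). Form the symmetric matrix M = A^T A =
[[9, 0, 0],
 [0, 45, 18],
 [0, 18, 9]].
Its characteristic polynomial (trace, sum of principal 2x2 minors, determinant of M give the coefficients) is
  p(λ) = det(λ I - M) = λ^3 - 63λ^2 + 567λ - 729.
By the rational root theorem any rational root is an integer divisor of 729. Testing λ = 9: p(9) = 729 - 5103 + 5103 - 729 = 0, so λ = 9 is a root. Dividing out (λ - 9) leaves p(λ) = (λ - 9)(λ^2 - 54λ + 81). For λ^2 - 54λ + 81 the discriminant is 2592. It is nonnegative but not a perfect square, so the roots are real and irrational: λ = (54 ± sqrt(2592))/2 ≈ 52.4558, 1.5442.
So the eigenvalues of A^T A are ≈ 1.5442, 9, 52.4558 (all ≥ 0, as they must be for A^T A). The largest is λ_max = (54 + sqrt(2592))/2 ≈ 52.4558, hence ||A||_2 = sqrt(λ_max) = sqrt((54 + sqrt(2592))/2) ≈ 7.2426.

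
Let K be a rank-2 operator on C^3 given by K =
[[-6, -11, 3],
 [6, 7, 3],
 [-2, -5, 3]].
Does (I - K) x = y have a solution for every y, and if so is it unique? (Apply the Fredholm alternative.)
(I - K) is invertible (det(I - K) = 45 ≠ 0), so for every y in C^3 the equation (I - K) x = y has a unique solution.

K has rank 2 and factors as K = U V^T = u1 v1^T + u2 v2^T with u1 = (1, 1, 1), v1 = (0, -2, 3), u2 = (-3, 3, -1), v2 = (2, 3, 0) (multiplying out reproduces the displayed K). The nonzero eigenvalues of U V^T coincide with those of the 2 x 2 matrix G = V^T U = [[v1·u1, v1·u2], [v2·u1, v2·u2]] = [[1, -9], [5, 3]], and by the Sylvester determinant identity det(I_3 - U V^T) = det(I_2 - V^T U) = det([[0, 9], [-5, -2]]) = (0)(-2) - (9)(-5) = 45. (Direct check: I - K =
[[7, 11, -3],
 [-6, -6, -3],
 [2, 5, -2]]
has determinant 45.) The finite-dimensional Fredholm alternative says: either (I - K) is invertible, or ker(I - K) ≠ {0} and then range(I - K) = ker((I - K)^*)^⊥, with dim ker(I - K) = dim ker((I - K)^*). Since det(I - K) ≠ 0, 1 is not an eigenvalue of K and ker(I - K) = {0}, so we are in the first case: for every y there is a unique x = (I - K)^(-1) y. (Explicitly, by the Woodbury identity, (I - U V^T)^(-1) = I + U (I_2 - G)^(-1) V^T.)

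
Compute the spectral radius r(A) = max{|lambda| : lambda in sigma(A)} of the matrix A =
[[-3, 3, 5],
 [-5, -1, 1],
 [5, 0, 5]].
r(A) ≈ 7.2261

The eigenvalues of A are the roots of its characteristic polynomial. With M = A (coefficients from the trace, the sum of principal 2x2 minors, and det A):
  p(λ) = det(λ I - M) = λ^3 - λ^2 - 27λ - 130.
No integer candidate from the rational root theorem (±divisors of 130) is a root, so the roots are irrational. The cubic discriminant is Δ = -440539 < 0, so there is one real root and a complex-conjugate pair. p(7) = -25 and p(8) = 102 have opposite signs, so a root lies in (7, 8); Newton's method refines it to λ ≈ 7.2261. Dividing out (λ - (7.2261)) leaves approximately λ^2 + 6.2261λ + 17.9904. For λ^2 + 6.2261λ + 17.9904 the discriminant is -33.1972. It is negative, so the remaining roots are the complex-conjugate pair λ ≈ -3.113 ± 2.8808i. Their product equals the constant term, so |λ|^2 ≈ 17.9904 and |λ| ≈ 4.2415.
Thus the eigenvalues (to 4 decimals) are 7.2261 (modulus 7.2261); -3.113 ± 2.8808i (modulus 4.2415). The spectral radius is the largest modulus: r(A) ≈ 7.2261. (Cross-check: r(A) ≤ ||A||_2 ≈ 7.8468; equality holds whenever A is normal, though it can also hold for some non-normal A.)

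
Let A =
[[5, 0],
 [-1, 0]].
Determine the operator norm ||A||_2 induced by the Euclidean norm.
||A||_2 = sqrt(26) ≈ 5.099 (= sqrt(largest eigenvalue of A^T A))

||A||_2 = sigma_max(A) = sqrt(lambda_max(A^T A)). Form the symmetric matrix M = A^T A =
[[26, 0],
 [0, 0]].
Its characteristic polynomial (trace, determinant of M give the coefficients) is
  p(λ) = det(λ I - M) = λ^2 - 26λ.
For λ^2 - 26λ the discriminant is 676. It is a perfect square (26^2), so the roots are rational: λ = (26 ± 26)/2 = 26, 0.
So the eigenvalues of A^T A are ≈ 0, 26 (all ≥ 0, as they must be for A^T A). The largest is λ_max = 26, hence ||A||_2 = sqrt(λ_max) = sqrt(26) ≈ 5.099.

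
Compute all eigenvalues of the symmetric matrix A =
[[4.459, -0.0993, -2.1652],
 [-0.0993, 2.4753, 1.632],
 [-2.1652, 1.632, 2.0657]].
sigma(A) ≈ {0, 3, 6}

A is real symmetric, so its spectrum consists of real eigenvalues. Expanding the characteristic polynomial of the displayed matrix gives
  det(λ I - A) = p(λ) = λ^3 + (-9)λ^2 + (18)λ + (0).
Solving p(λ) = 0 yields eigenvalues ≈ 0, 3, 6. (A is shown rounded to 4 decimals, so these recover the underlying integer eigenvalues to within that precision.)
Verification: the trace of A = 9 equals the sum of eigenvalues 9, and det(A) ≈ 0.0006 matches the eigenvalue product 0.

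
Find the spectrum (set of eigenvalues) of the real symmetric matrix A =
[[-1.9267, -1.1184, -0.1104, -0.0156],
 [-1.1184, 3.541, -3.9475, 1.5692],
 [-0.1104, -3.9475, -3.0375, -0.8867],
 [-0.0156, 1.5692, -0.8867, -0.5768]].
sigma(A) ≈ {-5, -2, -1, 6}

A is real symmetric, so its spectrum consists of real eigenvalues. Expanding the characteristic polynomial of the displayed matrix gives
  det(λ I - A) = p(λ) = λ^4 + (2)λ^3 + (-31)λ^2 + (-92)λ + (-60.0012).
Solving p(λ) = 0 yields eigenvalues ≈ -5, -2, -1, 6. (A is shown rounded to 4 decimals, so these recover the underlying integer eigenvalues to within that precision.)
Verification: the trace of A = -2 equals the sum of eigenvalues -2, and det(A) ≈ -60.0012 matches the eigenvalue product -60.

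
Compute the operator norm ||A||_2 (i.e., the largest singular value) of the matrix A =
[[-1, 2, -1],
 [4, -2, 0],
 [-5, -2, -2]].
||A||_2 ≈ 6.7106 (= sqrt(largest eigenvalue of A^T A))

||A||_2 = sigma_max(A) = sqrt(lambda_max(A^T A)). Form the symmetric matrix M = A^T A =
[[42, 0, 11],
 [0, 12, 2],
 [11, 2, 5]].
Its characteristic polynomial (trace, sum of principal 2x2 minors, determinant of M give the coefficients) is
  p(λ) = det(λ I - M) = λ^3 - 59λ^2 + 649λ - 900.
No integer candidate from the rational root theorem (±divisors of 900) is a root, so the roots are irrational. The cubic discriminant is Δ = 231842685 > 0, so there are three distinct real roots. p(1) = -309 and p(2) = 170 have opposite signs, so a root lies in (1, 2); Newton's method refines it to λ ≈ 1.6183. p(12) = 120 and p(13) = -237 have opposite signs, so a root lies in (12, 13); Newton's method refines it to λ ≈ 12.3499. p(45) = -45 and p(46) = 1446 have opposite signs, so a root lies in (45, 46); Newton's method refines it to λ ≈ 45.0318. Check (Vieta): the three roots sum to 59, matching tr M = 59.
So the eigenvalues of A^T A are ≈ 1.6183, 12.3499, 45.0318 (all ≥ 0, as they must be for A^T A). The largest is λ_max ≈ 45.0318, hence ||A||_2 = sqrt(λ_max) ≈ 6.7106.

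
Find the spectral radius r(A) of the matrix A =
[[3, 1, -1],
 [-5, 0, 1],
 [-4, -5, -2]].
r(A) ≈ 3.046

The eigenvalues of A are the roots of its characteristic polynomial. With M = A (coefficients from the trace, the sum of principal 2x2 minors, and det A):
  p(λ) = det(λ I - M) = λ^3 - λ^2 + 24.
No integer candidate from the rational root theorem (±divisors of 24) is a root, so the roots are irrational. The cubic discriminant is Δ = -15456 < 0, so there is one real root and a complex-conjugate pair. p(-3) = -12 and p(-2) = 12 have opposite signs, so a root lies in (-3, -2); Newton's method refines it to λ ≈ -2.5868. Dividing out (λ - (-2.5868)) leaves approximately λ^2 - 3.5868λ + 9.278. For λ^2 - 3.5868λ + 9.278 the discriminant is -24.2474. It is negative, so the remaining roots are the complex-conjugate pair λ ≈ 1.7934 ± 2.4621i. Their product equals the constant term, so |λ|^2 ≈ 9.278 and |λ| ≈ 3.046.
Thus the eigenvalues (to 4 decimals) are -2.5868 (modulus 2.5868); 1.7934 ± 2.4621i (modulus 3.046). The spectral radius is the largest modulus: r(A) ≈ 3.046. (Cross-check: r(A) ≤ ||A||_2 ≈ 8.0202; equality holds whenever A is normal, though it can also hold for some non-normal A.)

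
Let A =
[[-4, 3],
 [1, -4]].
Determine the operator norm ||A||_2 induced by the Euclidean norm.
||A||_2 = sqrt((42 + sqrt(1088))/2) ≈ 6.1231 (= sqrt(largest eigenvalue of A^T A))

||A||_2 = sigma_max(A) = sqrt(lambda_max(A^T A)). Form the symmetric matrix M = A^T A =
[[17, -16],
 [-16, 25]].
Its characteristic polynomial (trace, determinant of M give the coefficients) is
  p(λ) = det(λ I - M) = λ^2 - 42λ + 169.
For λ^2 - 42λ + 169 the discriminant is 1088. It is nonnegative but not a perfect square, so the roots are real and irrational: λ = (42 ± sqrt(1088))/2 ≈ 37.4924, 4.5076.
So the eigenvalues of A^T A are ≈ 4.5076, 37.4924 (all ≥ 0, as they must be for A^T A). The largest is λ_max = (42 + sqrt(1088))/2 ≈ 37.4924, hence ||A||_2 = sqrt(λ_max) = sqrt((42 + sqrt(1088))/2) ≈ 6.1231.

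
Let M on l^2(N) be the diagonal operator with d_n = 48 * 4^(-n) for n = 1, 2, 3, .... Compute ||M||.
||M|| = 12 (attained at n = 1)

For M diagonal, ||M|| = sup_n |d_n|. The sequence d_n = 48 * 4^(-n) is positive and strictly decreasing (ratio 4^(-1) < 1), so the supremum is d_1 = 48/4 = 12. Hence ||M|| = 12.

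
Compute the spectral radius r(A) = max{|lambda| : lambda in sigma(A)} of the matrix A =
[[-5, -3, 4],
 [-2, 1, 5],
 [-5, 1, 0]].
r(A) ≈ 5.5875

The eigenvalues of A are the roots of its characteristic polynomial. With M = A (coefficients from the trace, the sum of principal 2x2 minors, and det A):
  p(λ) = det(λ I - M) = λ^3 + 4λ^2 + 4λ - 112.
No integer candidate from the rational root theorem (±divisors of 112) is a root, so the roots are irrational. The cubic discriminant is Δ = -342272 < 0, so there is one real root and a complex-conjugate pair. p(3) = -37 and p(4) = 32 have opposite signs, so a root lies in (3, 4); Newton's method refines it to λ ≈ 3.5875. Dividing out (λ - (3.5875)) leaves approximately λ^2 + 7.5875λ + 31.2198. For λ^2 + 7.5875λ + 31.2198 the discriminant is -67.3095. It is negative, so the remaining roots are the complex-conjugate pair λ ≈ -3.7937 ± 4.1021i. Their product equals the constant term, so |λ|^2 ≈ 31.2198 and |λ| ≈ 5.5875.
Thus the eigenvalues (to 4 decimals) are 3.5875 (modulus 3.5875); -3.7937 ± 4.1021i (modulus 5.5875). The spectral radius is the largest modulus: r(A) ≈ 5.5875. (Cross-check: r(A) ≤ ||A||_2 ≈ 8.9351; equality holds whenever A is normal, though it can also hold for some non-normal A.)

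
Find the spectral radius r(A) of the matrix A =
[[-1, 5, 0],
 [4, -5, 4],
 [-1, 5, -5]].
r(A) ≈ 10.8216

The eigenvalues of A are the roots of its characteristic polynomial. With M = A (coefficients from the trace, the sum of principal 2x2 minors, and det A):
  p(λ) = det(λ I - M) = λ^3 + 11λ^2 - 5λ - 75.
No integer candidate from the rational root theorem (±divisors of 75) is a root, so the roots are irrational. The cubic discriminant is Δ = 325200 > 0, so there are three distinct real roots. p(-11) = -20 and p(-10) = 75 have opposite signs, so a root lies in (-11, -10); Newton's method refines it to λ ≈ -10.8216. p(-3) = 12 and p(-2) = -29 have opposite signs, so a root lies in (-3, -2); Newton's method refines it to λ ≈ -2.7233. p(2) = -33 and p(3) = 36 have opposite signs, so a root lies in (2, 3); Newton's method refines it to λ ≈ 2.5449. Check (Vieta): the three roots sum to -11, matching tr M = -11.
Thus the eigenvalues (to 4 decimals) are -10.8216 (modulus 10.8216); -2.7233 (modulus 2.7233); 2.5449 (modulus 2.5449). The spectral radius is the largest modulus: r(A) ≈ 10.8216. (Cross-check: r(A) ≤ ||A||_2 ≈ 10.9241; equality holds whenever A is normal, though it can also hold for some non-normal A.)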